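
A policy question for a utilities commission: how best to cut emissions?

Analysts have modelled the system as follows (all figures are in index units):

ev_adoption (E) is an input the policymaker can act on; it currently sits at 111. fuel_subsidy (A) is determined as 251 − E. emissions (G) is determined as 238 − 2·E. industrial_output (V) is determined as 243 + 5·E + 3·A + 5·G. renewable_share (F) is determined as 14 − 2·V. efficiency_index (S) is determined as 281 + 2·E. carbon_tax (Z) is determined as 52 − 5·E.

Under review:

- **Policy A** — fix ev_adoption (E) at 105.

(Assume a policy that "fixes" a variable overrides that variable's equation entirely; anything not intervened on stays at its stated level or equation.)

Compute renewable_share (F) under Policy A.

-2678

Policy A (E := 105):
  E = 105
  A = 251 − 105 = 146
  G = 238 − 2·105 = 28
  V = 243 + 5·105 + 3·146 + 5·28 = 1346
  F = 14 − 2·1346 = -2678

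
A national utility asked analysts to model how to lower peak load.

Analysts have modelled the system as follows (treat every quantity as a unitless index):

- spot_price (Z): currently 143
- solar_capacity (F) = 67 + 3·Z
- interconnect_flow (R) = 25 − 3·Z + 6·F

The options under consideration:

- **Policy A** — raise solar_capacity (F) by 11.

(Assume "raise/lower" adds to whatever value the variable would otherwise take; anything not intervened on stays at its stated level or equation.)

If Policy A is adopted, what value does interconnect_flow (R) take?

Policy A (F + 11):
  Z = 143
  F = 67 + 3·143 (+11 from intervention) = 507
  R = 25 − 3·143 + 6·507 = 2638

2638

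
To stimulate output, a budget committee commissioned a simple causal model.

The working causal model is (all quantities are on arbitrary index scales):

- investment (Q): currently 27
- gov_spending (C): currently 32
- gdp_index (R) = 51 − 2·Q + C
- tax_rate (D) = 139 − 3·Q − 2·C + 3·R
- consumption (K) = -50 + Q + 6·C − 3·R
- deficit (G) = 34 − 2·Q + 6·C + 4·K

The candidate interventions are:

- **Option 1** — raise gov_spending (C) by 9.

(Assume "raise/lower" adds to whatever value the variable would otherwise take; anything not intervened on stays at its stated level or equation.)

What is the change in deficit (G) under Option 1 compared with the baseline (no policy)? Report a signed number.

Baseline:
  Q = 27
  C = 32
  R = 51 − 2·27 + 32 = 29
  K = -50 + 27 + 6·32 − 3·29 = 82
  G = 34 − 2·27 + 6·32 + 4·82 = 500
Option 1 (C + 9):
  Q = 27
  C = 32 + 9 = 41
  R = 51 − 2·27 + 41 = 38
  K = -50 + 27 + 6·41 − 3·38 = 109
  G = 34 − 2·27 + 6·41 + 4·109 = 662
Change in G: 662 − 500 = 162

162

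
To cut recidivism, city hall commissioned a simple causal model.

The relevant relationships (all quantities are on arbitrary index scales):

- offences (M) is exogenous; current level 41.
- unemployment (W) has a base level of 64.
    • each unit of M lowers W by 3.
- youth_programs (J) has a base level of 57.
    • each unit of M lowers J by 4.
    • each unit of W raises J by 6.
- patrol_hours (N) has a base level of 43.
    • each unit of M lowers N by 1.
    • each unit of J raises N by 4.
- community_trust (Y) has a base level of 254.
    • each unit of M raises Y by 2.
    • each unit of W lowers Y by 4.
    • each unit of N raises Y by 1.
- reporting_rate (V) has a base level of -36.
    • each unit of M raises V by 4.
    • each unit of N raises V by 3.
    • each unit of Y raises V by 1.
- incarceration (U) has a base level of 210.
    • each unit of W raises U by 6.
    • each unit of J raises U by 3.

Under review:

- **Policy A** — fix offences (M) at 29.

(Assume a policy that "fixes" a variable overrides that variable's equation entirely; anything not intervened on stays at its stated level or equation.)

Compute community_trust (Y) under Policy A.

Policy A (M := 29):
  M = 29
  W = 64 − 3·29 = -23
  J = 57 − 4·29 + 6·(-23) = -197
  N = 43 − 29 + 4·(-197) = -774
  Y = 254 + 2·29 − 4·(-23) + (-774) = -370

-370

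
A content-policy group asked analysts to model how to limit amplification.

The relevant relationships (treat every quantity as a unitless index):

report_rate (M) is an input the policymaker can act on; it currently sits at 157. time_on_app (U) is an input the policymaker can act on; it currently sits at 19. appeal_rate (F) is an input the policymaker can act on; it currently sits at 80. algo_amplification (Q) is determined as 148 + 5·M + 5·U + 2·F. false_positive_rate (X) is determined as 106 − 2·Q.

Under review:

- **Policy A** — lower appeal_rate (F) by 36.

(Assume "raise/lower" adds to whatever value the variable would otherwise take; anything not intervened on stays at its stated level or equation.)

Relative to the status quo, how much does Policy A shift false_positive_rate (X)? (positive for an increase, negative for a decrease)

Baseline:
  M = 157
  U = 19
  F = 80
  Q = 148 + 5·157 + 5·19 + 2·80 = 1188
  X = 106 − 2·1188 = -2270
Policy A (F − 36):
  M = 157
  U = 19
  F = 80 − 36 = 44
  Q = 148 + 5·157 + 5·19 + 2·44 = 1116
  X = 106 − 2·1116 = -2126
Change in X: -2126 − (-2270) = 144

144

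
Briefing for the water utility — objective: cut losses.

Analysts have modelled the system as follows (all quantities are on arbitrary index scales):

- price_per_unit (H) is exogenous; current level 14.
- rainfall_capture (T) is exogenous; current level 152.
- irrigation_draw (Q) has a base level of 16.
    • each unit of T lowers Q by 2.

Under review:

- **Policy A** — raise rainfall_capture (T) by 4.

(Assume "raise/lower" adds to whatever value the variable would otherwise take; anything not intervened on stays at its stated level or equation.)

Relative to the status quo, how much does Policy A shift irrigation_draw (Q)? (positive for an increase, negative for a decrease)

-8

Baseline:
  T = 152
  Q = 16 − 2·152 = -288
Policy A (T + 4):
  T = 152 + 4 = 156
  Q = 16 − 2·156 = -296
Change in Q: -296 − (-288) = -8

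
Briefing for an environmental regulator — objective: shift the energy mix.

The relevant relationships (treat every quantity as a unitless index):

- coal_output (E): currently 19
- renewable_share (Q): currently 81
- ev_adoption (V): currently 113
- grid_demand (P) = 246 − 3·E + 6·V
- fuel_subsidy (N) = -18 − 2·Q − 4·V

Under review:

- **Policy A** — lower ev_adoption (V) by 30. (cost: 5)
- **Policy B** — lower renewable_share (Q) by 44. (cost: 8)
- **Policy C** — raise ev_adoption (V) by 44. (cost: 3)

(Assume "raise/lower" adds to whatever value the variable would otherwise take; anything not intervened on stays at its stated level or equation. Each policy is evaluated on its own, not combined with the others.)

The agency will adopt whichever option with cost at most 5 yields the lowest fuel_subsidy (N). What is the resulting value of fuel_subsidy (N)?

Policy A (V − 30):
  Q = 81
  V = 113 − 30 = 83
  N = -18 − 2·81 − 4·83 = -512
Policy C (V + 44):
  Q = 81
  V = 113 + 44 = 157
  N = -18 − 2·81 − 4·157 = -808
Comparing — Policy A: N=-512, Policy C: N=-808. Lowest is -808 (Policy C).

-808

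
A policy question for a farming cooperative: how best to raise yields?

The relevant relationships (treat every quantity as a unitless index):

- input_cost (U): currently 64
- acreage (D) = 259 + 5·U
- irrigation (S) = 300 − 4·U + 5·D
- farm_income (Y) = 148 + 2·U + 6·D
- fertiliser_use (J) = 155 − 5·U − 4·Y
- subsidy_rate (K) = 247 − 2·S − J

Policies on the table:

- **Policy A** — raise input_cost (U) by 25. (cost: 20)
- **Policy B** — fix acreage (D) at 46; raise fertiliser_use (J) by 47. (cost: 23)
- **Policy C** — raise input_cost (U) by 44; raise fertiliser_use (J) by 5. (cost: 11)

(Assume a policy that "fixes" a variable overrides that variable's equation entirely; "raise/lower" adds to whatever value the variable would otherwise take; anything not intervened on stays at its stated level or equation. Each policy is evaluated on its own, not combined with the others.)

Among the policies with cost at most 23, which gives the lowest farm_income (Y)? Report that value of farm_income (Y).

Policy A (U + 25):
  U = 64 + 25 = 89
  D = 259 + 5·89 = 704
  Y = 148 + 2·89 + 6·704 = 4550
Policy B (D := 46, J + 47):
  U = 64
  D = 46
  Y = 148 + 2·64 + 6·46 = 552
Policy C (U + 44, J + 5):
  U = 64 + 44 = 108
  D = 259 + 5·108 = 799
  Y = 148 + 2·108 + 6·799 = 5158
Comparing — Policy A: Y=4550, Policy B: Y=552, Policy C: Y=5158. Lowest is 552 (Policy B).

552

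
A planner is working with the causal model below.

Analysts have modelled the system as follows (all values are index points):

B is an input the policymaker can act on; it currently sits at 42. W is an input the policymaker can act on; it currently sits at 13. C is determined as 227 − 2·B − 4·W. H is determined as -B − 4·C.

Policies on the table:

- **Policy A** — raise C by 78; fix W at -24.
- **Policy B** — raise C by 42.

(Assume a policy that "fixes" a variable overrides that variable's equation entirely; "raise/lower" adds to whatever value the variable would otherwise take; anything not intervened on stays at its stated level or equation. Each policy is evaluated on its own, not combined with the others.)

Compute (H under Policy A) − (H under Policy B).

Policy A (C + 78, W := -24):
  B = 42
  W = -24
  C = 227 − 2·42 − 4·(-24) (+78 from intervention) = 317
  H = 0 − 42 − 4·317 = -1310
Policy B (C + 42):
  B = 42
  W = 13
  C = 227 − 2·42 − 4·13 (+42 from intervention) = 133
  H = 0 − 42 − 4·133 = -574
H: -1310 − (-574) = -736

-736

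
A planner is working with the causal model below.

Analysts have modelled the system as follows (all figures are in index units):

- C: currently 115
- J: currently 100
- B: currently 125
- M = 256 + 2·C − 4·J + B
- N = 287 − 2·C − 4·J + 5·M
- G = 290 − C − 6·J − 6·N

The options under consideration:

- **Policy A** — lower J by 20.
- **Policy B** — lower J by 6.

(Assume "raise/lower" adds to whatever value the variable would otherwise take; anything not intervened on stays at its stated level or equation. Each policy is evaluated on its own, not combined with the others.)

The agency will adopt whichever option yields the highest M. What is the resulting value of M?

291

Policy A (J − 20):
  C = 115
  J = 100 − 20 = 80
  B = 125
  M = 256 + 2·115 − 4·80 + 125 = 291
Policy B (J − 6):
  C = 115
  J = 100 − 6 = 94
  B = 125
  M = 256 + 2·115 − 4·94 + 125 = 235
Comparing — Policy A: M=291, Policy B: M=235. Highest is 291 (Policy A).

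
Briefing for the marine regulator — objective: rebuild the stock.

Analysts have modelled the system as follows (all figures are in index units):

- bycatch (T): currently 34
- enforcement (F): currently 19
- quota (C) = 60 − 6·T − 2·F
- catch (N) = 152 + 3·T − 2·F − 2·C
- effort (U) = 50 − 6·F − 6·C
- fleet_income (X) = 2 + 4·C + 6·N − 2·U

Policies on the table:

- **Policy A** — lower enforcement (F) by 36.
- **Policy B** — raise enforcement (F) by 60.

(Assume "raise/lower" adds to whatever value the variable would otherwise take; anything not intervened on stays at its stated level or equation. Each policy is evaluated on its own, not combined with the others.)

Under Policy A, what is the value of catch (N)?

508

Policy A (F − 36):
  T = 34
  F = 19 − 36 = -17
  C = 60 − 6·34 − 2·(-17) = -110
  N = 152 + 3·34 − 2·(-17) − 2·(-110) = 508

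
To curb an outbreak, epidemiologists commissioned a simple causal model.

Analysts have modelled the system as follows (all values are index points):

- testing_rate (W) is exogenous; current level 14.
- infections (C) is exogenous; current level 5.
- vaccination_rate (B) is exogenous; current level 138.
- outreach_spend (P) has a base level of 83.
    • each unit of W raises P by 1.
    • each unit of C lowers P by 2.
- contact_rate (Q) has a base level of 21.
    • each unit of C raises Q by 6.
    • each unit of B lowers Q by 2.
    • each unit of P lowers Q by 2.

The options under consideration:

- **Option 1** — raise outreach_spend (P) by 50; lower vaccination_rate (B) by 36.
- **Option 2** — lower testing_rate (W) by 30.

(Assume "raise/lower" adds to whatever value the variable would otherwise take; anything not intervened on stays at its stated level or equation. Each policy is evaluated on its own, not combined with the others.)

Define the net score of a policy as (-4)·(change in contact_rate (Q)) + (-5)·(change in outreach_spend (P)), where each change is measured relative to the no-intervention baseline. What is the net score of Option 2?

Baseline:
  W = 14
  C = 5
  B = 138
  P = 83 + 14 − 2·5 = 87
  Q = 21 + 6·5 − 2·138 − 2·87 = -399
Option 2 (W − 30):
  W = 14 − 30 = -16
  C = 5
  B = 138
  P = 83 + (-16) − 2·5 = 57
  Q = 21 + 6·5 − 2·138 − 2·57 = -339
ΔQ = -339 − (-399) = 60; ΔP = 57 − 87 = -30
Score = (-4)·60 + (-5)·(-30) = -90

-90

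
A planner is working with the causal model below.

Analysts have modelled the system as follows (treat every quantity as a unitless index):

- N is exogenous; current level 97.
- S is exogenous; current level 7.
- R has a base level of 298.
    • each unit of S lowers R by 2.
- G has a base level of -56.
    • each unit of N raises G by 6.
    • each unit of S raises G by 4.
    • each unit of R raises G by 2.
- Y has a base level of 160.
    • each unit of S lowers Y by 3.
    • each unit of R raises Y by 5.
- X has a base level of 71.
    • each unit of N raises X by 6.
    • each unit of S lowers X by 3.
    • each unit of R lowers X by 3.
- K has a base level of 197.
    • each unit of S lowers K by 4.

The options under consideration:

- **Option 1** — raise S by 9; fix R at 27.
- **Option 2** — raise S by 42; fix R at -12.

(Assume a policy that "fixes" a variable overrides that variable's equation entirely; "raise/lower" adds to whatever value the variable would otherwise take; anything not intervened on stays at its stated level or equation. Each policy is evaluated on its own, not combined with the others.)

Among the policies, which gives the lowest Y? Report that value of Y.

-47

Option 1 (S + 9, R := 27):
  S = 7 + 9 = 16
  R = 27
  Y = 160 − 3·16 + 5·27 = 247
Option 2 (S + 42, R := -12):
  S = 7 + 42 = 49
  R = -12
  Y = 160 − 3·49 + 5·(-12) = -47
Comparing — Option 1: Y=247, Option 2: Y=-47. Lowest is -47 (Option 2).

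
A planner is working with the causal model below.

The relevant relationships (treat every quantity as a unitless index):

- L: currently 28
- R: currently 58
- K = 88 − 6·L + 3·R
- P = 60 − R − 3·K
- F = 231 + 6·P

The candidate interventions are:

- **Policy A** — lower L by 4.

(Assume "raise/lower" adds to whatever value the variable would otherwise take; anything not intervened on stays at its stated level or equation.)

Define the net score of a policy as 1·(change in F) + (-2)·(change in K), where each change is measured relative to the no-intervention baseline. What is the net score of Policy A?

-480

Baseline:
  L = 28
  R = 58
  K = 88 − 6·28 + 3·58 = 94
  P = 60 − 58 − 3·94 = -280
  F = 231 + 6·(-280) = -1449
Policy A (L − 4):
  L = 28 − 4 = 24
  R = 58
  K = 88 − 6·24 + 3·58 = 118
  P = 60 − 58 − 3·118 = -352
  F = 231 + 6·(-352) = -1881
ΔF = -1881 − (-1449) = -432; ΔK = 118 − 94 = 24
Score = 1·(-432) + (-2)·24 = -480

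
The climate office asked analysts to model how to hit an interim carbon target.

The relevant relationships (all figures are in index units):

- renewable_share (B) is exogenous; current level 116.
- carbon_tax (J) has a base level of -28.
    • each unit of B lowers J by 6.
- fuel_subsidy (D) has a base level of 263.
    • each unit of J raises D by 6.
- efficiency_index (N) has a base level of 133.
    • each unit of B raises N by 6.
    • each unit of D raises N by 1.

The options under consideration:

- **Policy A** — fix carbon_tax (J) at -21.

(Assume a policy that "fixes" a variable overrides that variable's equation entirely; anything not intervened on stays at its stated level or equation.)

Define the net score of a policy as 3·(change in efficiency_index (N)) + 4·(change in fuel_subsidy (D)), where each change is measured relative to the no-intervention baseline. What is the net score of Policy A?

29526

Baseline:
  B = 116
  J = -28 − 6·116 = -724
  D = 263 + 6·(-724) = -4081
  N = 133 + 6·116 + (-4081) = -3252
Policy A (J := -21):
  B = 116
  J = -21
  D = 263 + 6·(-21) = 137
  N = 133 + 6·116 + 137 = 966
ΔN = 966 − (-3252) = 4218; ΔD = 137 − (-4081) = 4218
Score = 3·4218 + 4·4218 = 29526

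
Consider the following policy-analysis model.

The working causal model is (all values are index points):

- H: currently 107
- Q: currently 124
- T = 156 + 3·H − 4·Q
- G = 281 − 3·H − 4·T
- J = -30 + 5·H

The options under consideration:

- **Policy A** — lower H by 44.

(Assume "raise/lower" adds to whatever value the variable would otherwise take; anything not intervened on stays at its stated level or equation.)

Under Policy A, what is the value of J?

Policy A (H − 44):
  H = 107 − 44 = 63
  J = -30 + 5·63 = 285

285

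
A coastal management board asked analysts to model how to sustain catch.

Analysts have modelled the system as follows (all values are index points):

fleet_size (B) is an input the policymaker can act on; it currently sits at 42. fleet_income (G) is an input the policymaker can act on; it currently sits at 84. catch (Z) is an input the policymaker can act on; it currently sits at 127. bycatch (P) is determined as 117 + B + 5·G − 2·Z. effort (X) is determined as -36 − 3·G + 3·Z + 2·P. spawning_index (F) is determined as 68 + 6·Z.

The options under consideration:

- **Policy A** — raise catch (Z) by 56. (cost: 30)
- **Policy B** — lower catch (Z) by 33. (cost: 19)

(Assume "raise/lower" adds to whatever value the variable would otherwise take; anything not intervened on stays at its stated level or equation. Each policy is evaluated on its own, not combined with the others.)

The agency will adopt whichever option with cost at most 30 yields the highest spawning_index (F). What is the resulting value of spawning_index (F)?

1166

Policy A (Z + 56):
  Z = 127 + 56 = 183
  F = 68 + 6·183 = 1166
Policy B (Z − 33):
  Z = 127 − 33 = 94
  F = 68 + 6·94 = 632
Comparing — Policy A: F=1166, Policy B: F=632. Highest is 1166 (Policy A).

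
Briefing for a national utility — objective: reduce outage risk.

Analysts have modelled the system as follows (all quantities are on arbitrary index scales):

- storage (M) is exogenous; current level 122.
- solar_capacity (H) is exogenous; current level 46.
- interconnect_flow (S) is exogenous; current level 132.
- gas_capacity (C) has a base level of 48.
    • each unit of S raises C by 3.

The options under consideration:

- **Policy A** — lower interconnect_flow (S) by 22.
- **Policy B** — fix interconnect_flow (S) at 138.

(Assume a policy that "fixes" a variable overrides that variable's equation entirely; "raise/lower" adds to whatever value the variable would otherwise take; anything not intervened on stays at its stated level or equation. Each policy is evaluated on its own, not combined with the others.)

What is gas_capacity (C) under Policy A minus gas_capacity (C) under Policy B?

-84

Policy A (S − 22):
  S = 132 − 22 = 110
  C = 48 + 3·110 = 378
Policy B (S := 138):
  S = 138
  C = 48 + 3·138 = 462
C: 378 − 462 = -84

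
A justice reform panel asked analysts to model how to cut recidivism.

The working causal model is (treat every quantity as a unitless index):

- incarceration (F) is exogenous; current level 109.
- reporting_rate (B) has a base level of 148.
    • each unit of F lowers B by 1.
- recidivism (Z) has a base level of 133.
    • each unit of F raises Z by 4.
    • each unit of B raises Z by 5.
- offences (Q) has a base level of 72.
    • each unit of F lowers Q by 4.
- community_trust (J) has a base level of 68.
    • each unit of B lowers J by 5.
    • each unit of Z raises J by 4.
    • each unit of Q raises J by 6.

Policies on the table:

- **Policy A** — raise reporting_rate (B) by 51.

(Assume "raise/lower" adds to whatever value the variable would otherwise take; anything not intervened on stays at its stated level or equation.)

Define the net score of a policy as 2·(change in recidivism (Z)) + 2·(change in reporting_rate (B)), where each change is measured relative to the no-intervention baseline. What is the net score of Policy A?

Baseline:
  F = 109
  B = 148 − 109 = 39
  Z = 133 + 4·109 + 5·39 = 764
Policy A (B + 51):
  F = 109
  B = 148 − 109 (+51 from intervention) = 90
  Z = 133 + 4·109 + 5·90 = 1019
ΔZ = 1019 − 764 = 255; ΔB = 90 − 39 = 51
Score = 2·255 + 2·51 = 612

612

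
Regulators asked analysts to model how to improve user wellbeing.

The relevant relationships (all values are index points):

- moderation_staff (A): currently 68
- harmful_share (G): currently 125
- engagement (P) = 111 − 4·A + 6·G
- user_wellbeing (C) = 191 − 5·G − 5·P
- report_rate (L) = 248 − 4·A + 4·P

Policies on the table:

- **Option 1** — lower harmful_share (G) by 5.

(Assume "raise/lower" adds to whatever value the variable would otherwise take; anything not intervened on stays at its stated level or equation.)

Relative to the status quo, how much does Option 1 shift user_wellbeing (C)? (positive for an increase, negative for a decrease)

Baseline:
  A = 68
  G = 125
  P = 111 − 4·68 + 6·125 = 589
  C = 191 − 5·125 − 5·589 = -3379
Option 1 (G − 5):
  A = 68
  G = 125 − 5 = 120
  P = 111 − 4·68 + 6·120 = 559
  C = 191 − 5·120 − 5·559 = -3204
Change in C: -3204 − (-3379) = 175

175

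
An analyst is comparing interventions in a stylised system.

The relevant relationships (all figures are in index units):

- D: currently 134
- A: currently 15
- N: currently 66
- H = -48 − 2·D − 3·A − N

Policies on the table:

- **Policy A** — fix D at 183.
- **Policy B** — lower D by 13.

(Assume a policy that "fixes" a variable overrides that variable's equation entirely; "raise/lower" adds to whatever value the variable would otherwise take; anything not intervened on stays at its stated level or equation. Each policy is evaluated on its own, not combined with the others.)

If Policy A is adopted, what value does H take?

Policy A (D := 183):
  D = 183
  A = 15
  N = 66
  H = -48 − 2·183 − 3·15 − 66 = -525

-525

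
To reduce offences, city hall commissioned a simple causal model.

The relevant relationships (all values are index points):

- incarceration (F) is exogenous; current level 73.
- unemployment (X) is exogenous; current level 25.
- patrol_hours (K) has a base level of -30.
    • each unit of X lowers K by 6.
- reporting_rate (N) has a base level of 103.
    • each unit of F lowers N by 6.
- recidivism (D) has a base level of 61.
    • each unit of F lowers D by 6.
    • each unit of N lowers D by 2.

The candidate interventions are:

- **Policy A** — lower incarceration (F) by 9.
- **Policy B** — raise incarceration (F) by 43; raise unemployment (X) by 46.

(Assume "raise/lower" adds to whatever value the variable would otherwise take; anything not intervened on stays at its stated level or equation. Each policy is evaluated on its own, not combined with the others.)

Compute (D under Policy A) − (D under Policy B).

-312

Policy A (F − 9):
  F = 73 − 9 = 64
  N = 103 − 6·64 = -281
  D = 61 − 6·64 − 2·(-281) = 239
Policy B (F + 43, X + 46):
  F = 73 + 43 = 116
  N = 103 − 6·116 = -593
  D = 61 − 6·116 − 2·(-593) = 551
D: 239 − 551 = -312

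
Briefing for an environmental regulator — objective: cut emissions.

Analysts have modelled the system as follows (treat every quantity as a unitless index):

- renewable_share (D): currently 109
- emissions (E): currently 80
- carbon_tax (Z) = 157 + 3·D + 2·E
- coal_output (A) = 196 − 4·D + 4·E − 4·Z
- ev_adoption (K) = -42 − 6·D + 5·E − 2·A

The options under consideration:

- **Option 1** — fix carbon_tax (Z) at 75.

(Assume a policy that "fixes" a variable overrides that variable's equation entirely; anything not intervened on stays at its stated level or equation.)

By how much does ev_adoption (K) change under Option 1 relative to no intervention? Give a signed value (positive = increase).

Baseline:
  D = 109
  E = 80
  Z = 157 + 3·109 + 2·80 = 644
  A = 196 − 4·109 + 4·80 − 4·644 = -2496
  K = -42 − 6·109 + 5·80 − 2·(-2496) = 4696
Option 1 (Z := 75):
  D = 109
  E = 80
  Z = 75
  A = 196 − 4·109 + 4·80 − 4·75 = -220
  K = -42 − 6·109 + 5·80 − 2·(-220) = 144
Change in K: 144 − 4696 = -4552

-4552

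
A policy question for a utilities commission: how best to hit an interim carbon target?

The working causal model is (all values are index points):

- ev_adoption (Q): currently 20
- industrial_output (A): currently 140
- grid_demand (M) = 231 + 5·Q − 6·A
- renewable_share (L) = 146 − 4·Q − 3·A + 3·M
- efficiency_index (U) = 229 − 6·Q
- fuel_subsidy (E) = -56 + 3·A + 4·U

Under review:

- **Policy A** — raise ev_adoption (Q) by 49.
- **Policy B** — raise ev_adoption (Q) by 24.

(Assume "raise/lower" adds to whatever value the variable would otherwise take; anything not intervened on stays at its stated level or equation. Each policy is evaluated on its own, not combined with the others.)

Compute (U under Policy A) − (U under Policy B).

Policy A (Q + 49):
  Q = 20 + 49 = 69
  U = 229 − 6·69 = -185
Policy B (Q + 24):
  Q = 20 + 24 = 44
  U = 229 − 6·44 = -35
U: -185 − (-35) = -150

-150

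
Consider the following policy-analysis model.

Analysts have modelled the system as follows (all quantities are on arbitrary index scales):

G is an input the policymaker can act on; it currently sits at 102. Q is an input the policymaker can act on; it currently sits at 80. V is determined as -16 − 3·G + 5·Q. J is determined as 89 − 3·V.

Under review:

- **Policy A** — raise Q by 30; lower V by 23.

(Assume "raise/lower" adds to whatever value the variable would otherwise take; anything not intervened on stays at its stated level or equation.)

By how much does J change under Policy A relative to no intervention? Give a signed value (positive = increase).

-381

Baseline:
  G = 102
  Q = 80
  V = -16 − 3·102 + 5·80 = 78
  J = 89 − 3·78 = -145
Policy A (Q + 30, V − 23):
  G = 102
  Q = 80 + 30 = 110
  V = -16 − 3·102 + 5·110 (−23 from intervention) = 205
  J = 89 − 3·205 = -526
Change in J: -526 − (-145) = -381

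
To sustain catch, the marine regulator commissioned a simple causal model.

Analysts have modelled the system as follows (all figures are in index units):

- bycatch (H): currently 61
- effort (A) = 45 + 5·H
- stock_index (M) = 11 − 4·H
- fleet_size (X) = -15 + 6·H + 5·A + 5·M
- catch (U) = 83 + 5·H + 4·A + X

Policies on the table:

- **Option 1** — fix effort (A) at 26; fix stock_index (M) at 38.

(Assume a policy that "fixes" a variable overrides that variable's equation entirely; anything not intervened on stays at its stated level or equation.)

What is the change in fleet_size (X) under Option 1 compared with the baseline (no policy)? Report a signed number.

-265

Baseline:
  H = 61
  A = 45 + 5·61 = 350
  M = 11 − 4·61 = -233
  X = -15 + 6·61 + 5·350 + 5·(-233) = 936
Option 1 (A := 26, M := 38):
  H = 61
  A = 26
  M = 38
  X = -15 + 6·61 + 5·26 + 5·38 = 671
Change in X: 671 − 936 = -265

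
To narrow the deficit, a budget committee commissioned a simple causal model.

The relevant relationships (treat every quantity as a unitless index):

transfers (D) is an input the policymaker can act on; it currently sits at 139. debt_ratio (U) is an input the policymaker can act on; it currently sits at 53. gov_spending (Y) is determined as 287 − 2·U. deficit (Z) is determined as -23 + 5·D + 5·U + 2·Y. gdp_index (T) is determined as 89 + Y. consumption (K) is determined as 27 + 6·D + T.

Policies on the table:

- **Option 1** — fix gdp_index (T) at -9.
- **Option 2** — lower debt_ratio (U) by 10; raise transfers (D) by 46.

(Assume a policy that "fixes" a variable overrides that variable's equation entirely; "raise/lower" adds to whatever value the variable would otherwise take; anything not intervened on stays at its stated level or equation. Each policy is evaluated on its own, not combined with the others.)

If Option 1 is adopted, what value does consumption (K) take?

852

Option 1 (T := -9):
  D = 139
  U = 53
  Y = 287 − 2·53 = 181
  T = -9
  K = 27 + 6·139 + (-9) = 852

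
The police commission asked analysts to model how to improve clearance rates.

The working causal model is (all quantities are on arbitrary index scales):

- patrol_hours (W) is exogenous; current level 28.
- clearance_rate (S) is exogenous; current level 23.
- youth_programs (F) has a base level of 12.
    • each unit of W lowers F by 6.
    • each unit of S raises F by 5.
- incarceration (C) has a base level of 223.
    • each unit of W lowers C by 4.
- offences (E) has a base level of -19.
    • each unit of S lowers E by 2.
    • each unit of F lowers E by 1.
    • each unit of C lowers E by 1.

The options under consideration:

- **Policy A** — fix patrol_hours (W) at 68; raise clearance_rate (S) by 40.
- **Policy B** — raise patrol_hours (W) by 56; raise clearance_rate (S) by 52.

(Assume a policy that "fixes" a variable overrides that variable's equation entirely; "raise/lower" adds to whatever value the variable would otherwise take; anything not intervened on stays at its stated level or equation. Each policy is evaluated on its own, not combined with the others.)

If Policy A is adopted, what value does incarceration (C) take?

Policy A (W := 68, S + 40):
  W = 68
  C = 223 − 4·68 = -49

-49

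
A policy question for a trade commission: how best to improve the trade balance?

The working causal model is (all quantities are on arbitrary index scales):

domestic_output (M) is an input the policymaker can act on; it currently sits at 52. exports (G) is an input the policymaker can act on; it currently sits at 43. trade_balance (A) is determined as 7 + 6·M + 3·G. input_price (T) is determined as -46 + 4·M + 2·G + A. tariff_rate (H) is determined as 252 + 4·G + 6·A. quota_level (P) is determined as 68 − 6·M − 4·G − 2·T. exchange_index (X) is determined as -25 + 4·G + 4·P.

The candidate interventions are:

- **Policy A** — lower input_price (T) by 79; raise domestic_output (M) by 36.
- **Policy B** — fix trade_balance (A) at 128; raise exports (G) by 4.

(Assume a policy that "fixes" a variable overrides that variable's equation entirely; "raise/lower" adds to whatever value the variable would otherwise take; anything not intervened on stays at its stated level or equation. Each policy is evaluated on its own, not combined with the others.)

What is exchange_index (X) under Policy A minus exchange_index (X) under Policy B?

-5560

Policy A (T − 79, M + 36):
  M = 52 + 36 = 88
  G = 43
  A = 7 + 6·88 + 3·43 = 664
  T = -46 + 4·88 + 2·43 + 664 (−79 from intervention) = 977
  P = 68 − 6·88 − 4·43 − 2·977 = -2586
  X = -25 + 4·43 + 4·(-2586) = -10197
Policy B (A := 128, G + 4):
  M = 52
  G = 43 + 4 = 47
  A = 128
  T = -46 + 4·52 + 2·47 + 128 = 384
  P = 68 − 6·52 − 4·47 − 2·384 = -1200
  X = -25 + 4·47 + 4·(-1200) = -4637
X: -10197 − (-4637) = -5560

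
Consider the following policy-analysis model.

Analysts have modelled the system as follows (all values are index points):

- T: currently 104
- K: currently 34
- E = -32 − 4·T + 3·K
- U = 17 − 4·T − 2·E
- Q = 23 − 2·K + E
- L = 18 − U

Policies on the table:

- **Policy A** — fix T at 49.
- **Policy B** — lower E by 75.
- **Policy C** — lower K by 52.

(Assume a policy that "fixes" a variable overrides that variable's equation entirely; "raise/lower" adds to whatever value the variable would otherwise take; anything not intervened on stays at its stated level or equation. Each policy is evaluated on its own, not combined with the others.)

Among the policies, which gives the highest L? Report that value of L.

Policy A (T := 49):
  T = 49
  K = 34
  E = -32 − 4·49 + 3·34 = -126
  U = 17 − 4·49 − 2·(-126) = 73
  L = 18 − 73 = -55
Policy B (E − 75):
  T = 104
  K = 34
  E = -32 − 4·104 + 3·34 (−75 from intervention) = -421
  U = 17 − 4·104 − 2·(-421) = 443
  L = 18 − 443 = -425
Policy C (K − 52):
  T = 104
  K = 34 − 52 = -18
  E = -32 − 4·104 + 3·(-18) = -502
  U = 17 − 4·104 − 2·(-502) = 605
  L = 18 − 605 = -587
Comparing — Policy A: L=-55, Policy B: L=-425, Policy C: L=-587. Highest is -55 (Policy A).

-55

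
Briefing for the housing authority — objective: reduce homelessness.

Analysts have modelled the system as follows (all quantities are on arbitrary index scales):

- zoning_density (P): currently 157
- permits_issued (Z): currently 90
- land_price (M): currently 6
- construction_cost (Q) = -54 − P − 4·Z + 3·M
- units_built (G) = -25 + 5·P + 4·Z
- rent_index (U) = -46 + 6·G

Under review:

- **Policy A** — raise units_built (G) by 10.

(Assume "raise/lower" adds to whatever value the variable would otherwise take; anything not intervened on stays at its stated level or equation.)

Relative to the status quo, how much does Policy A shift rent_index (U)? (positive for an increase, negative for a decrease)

Baseline:
  P = 157
  Z = 90
  G = -25 + 5·157 + 4·90 = 1120
  U = -46 + 6·1120 = 6674
Policy A (G + 10):
  P = 157
  Z = 90
  G = -25 + 5·157 + 4·90 (+10 from intervention) = 1130
  U = -46 + 6·1130 = 6734
Change in U: 6734 − 6674 = 60

60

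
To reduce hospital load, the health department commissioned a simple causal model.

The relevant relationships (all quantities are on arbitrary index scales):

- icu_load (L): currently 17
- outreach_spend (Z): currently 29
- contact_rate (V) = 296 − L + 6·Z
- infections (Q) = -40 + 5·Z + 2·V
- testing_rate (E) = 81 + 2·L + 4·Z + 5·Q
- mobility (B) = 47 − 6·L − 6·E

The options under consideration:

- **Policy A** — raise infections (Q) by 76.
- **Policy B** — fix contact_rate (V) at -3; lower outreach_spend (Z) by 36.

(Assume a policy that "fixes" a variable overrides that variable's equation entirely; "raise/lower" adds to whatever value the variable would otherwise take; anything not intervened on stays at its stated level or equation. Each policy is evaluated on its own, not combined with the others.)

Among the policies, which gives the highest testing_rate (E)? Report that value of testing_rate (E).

5666

Policy A (Q + 76):
  L = 17
  Z = 29
  V = 296 − 17 + 6·29 = 453
  Q = -40 + 5·29 + 2·453 (+76 from intervention) = 1087
  E = 81 + 2·17 + 4·29 + 5·1087 = 5666
Policy B (V := -3, Z − 36):
  L = 17
  Z = 29 − 36 = -7
  V = -3
  Q = -40 + 5·(-7) + 2·(-3) = -81
  E = 81 + 2·17 + 4·(-7) + 5·(-81) = -318
Comparing — Policy A: E=5666, Policy B: E=-318. Highest is 5666 (Policy A).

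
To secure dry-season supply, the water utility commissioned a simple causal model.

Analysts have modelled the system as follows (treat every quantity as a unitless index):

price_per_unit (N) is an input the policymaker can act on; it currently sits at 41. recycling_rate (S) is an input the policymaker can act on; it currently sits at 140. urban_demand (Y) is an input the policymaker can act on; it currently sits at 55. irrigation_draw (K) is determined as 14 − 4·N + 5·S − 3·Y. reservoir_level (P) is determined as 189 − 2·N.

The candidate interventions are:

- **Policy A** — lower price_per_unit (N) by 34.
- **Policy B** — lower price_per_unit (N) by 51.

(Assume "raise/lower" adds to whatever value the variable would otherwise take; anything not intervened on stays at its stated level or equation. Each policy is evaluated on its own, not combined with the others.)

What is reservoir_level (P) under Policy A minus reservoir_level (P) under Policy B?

Policy A (N − 34):
  N = 41 − 34 = 7
  P = 189 − 2·7 = 175
Policy B (N − 51):
  N = 41 − 51 = -10
  P = 189 − 2·(-10) = 209
P: 175 − 209 = -34

-34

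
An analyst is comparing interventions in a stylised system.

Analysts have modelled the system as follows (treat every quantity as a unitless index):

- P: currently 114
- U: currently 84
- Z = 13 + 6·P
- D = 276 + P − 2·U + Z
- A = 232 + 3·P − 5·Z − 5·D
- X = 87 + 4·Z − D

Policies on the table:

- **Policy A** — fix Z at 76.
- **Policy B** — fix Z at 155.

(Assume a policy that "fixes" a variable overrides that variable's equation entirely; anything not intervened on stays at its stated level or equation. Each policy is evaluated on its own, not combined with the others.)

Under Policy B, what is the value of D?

Policy B (Z := 155):
  P = 114
  U = 84
  Z = 155
  D = 276 + 114 − 2·84 + 155 = 377

377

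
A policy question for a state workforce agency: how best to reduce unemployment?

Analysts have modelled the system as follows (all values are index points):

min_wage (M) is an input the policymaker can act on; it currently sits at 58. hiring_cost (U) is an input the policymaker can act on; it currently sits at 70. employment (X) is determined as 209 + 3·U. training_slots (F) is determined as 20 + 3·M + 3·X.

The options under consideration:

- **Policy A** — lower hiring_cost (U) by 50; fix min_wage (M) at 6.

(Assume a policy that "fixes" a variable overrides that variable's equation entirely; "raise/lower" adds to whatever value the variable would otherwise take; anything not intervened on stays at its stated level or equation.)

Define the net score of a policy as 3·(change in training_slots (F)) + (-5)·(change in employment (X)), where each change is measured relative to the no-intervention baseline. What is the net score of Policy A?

Baseline:
  M = 58
  U = 70
  X = 209 + 3·70 = 419
  F = 20 + 3·58 + 3·419 = 1451
Policy A (U − 50, M := 6):
  M = 6
  U = 70 − 50 = 20
  X = 209 + 3·20 = 269
  F = 20 + 3·6 + 3·269 = 845
ΔF = 845 − 1451 = -606; ΔX = 269 − 419 = -150
Score = 3·(-606) + (-5)·(-150) = -1068

-1068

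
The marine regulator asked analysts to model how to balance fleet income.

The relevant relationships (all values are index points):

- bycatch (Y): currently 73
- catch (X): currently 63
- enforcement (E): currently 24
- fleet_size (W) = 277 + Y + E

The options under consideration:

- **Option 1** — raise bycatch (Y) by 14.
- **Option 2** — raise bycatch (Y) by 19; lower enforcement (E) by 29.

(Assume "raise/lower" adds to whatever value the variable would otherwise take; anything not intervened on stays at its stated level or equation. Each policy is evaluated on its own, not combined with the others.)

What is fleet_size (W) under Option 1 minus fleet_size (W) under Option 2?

Option 1 (Y + 14):
  Y = 73 + 14 = 87
  E = 24
  W = 277 + 87 + 24 = 388
Option 2 (Y + 19, E − 29):
  Y = 73 + 19 = 92
  E = 24 − 29 = -5
  W = 277 + 92 + (-5) = 364
W: 388 − 364 = 24

24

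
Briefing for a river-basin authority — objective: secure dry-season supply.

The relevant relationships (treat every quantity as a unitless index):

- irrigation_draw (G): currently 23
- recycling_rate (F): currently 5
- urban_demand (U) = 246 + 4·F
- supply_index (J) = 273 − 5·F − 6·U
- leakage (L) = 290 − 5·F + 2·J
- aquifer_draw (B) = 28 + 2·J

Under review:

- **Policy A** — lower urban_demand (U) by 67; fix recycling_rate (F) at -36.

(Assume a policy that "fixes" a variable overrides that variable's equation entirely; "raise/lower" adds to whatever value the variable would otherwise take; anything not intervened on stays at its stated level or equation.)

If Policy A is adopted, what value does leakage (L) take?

956

Policy A (U − 67, F := -36):
  F = -36
  U = 246 + 4·(-36) (−67 from intervention) = 35
  J = 273 − 5·(-36) − 6·35 = 243
  L = 290 − 5·(-36) + 2·243 = 956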